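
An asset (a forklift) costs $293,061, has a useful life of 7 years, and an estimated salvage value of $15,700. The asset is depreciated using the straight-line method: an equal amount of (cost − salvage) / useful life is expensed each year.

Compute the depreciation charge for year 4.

Depreciable base = $293,061 − $15,700 = $277,361.
Annual expense = $277,361 / 7 = $39,623.

$39,623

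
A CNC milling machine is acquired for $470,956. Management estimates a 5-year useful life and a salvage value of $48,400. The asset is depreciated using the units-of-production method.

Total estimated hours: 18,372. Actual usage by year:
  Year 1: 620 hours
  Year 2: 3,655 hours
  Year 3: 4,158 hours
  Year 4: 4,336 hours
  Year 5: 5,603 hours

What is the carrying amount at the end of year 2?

$372,631

Depreciable base = $470,956 − $48,400 = $422,556.
Rate = $422,556 / 18,372 hours = $23 per hour.
Year 1: 620 × $23 = $14,260. Book value $456,696.
Year 2: 3,655 × $23 = $84,065. Book value $372,631.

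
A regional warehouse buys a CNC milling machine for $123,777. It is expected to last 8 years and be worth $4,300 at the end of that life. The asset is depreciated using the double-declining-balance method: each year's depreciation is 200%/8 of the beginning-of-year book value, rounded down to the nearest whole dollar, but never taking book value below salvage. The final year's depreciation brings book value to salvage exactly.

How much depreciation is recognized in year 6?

Depreciable base = $123,777 − $4,300 = $119,477.
Year 1: ⌊$123,777 × 200%/8⌋ = $30,944. Book value $92,833.
Year 2: ⌊$92,833 × 200%/8⌋ = $23,208. Book value $69,625.
Year 3: ⌊$69,625 × 200%/8⌋ = $17,406. Book value $52,219.
Year 4: ⌊$52,219 × 200%/8⌋ = $13,054. Book value $39,165.
Year 5: ⌊$39,165 × 200%/8⌋ = $9,791. Book value $29,374.
Year 6: ⌊$29,374 × 200%/8⌋ = $7,343. Book value $22,031.

$7,343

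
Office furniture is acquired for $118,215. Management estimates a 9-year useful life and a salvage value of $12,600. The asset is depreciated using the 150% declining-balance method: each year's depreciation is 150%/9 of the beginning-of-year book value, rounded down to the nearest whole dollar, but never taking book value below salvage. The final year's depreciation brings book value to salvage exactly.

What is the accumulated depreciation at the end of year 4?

Depreciable base = $118,215 − $12,600 = $105,615.
Year 1: ⌊$118,215 × 150%/9⌋ = $19,702. Book value $98,513.
Year 2: ⌊$98,513 × 150%/9⌋ = $16,418. Book value $82,095.
Year 3: ⌊$82,095 × 150%/9⌋ = $13,682. Book value $68,413.
Year 4: ⌊$68,413 × 150%/9⌋ = $11,402. Book value $57,011.
Accumulated through year 4 = $118,215 − $57,011 = $61,204.

$61,204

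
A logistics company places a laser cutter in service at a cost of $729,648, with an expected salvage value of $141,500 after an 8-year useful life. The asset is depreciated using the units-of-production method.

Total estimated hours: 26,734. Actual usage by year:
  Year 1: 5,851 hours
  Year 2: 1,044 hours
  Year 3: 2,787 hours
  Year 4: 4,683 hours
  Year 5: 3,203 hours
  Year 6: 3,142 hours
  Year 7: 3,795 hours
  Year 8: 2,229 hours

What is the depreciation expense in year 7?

Depreciable base = $729,648 − $141,500 = $588,148.
Rate = $588,148 / 26,734 hours = $22 per hour.
Year 1: 5,851 × $22 = $128,722. Book value $600,926.
Year 2: 1,044 × $22 = $22,968. Book value $577,958.
Year 3: 2,787 × $22 = $61,314. Book value $516,644.
Year 4: 4,683 × $22 = $103,026. Book value $413,618.
Year 5: 3,203 × $22 = $70,466. Book value $343,152.
Year 6: 3,142 × $22 = $69,124. Book value $274,028.
Year 7: 3,795 × $22 = $83,490. Book value $190,538.

$83,490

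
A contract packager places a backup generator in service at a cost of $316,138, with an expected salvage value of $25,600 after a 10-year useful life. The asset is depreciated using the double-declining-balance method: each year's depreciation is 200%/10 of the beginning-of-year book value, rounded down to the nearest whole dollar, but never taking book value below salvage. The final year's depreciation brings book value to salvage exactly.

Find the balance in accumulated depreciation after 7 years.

Depreciable base = $316,138 − $25,600 = $290,538.
Year 1: ⌊$316,138 × 200%/10⌋ = $63,227. Book value $252,911.
Year 2: ⌊$252,911 × 200%/10⌋ = $50,582. Book value $202,329.
Year 3: ⌊$202,329 × 200%/10⌋ = $40,465. Book value $161,864.
Year 4: ⌊$161,864 × 200%/10⌋ = $32,372. Book value $129,492.
Year 5: ⌊$129,492 × 200%/10⌋ = $25,898. Book value $103,594.
Year 6: ⌊$103,594 × 200%/10⌋ = $20,718. Book value $82,876.
Year 7: ⌊$82,876 × 200%/10⌋ = $16,575. Book value $66,301.
Accumulated through year 7 = $316,138 − $66,301 = $249,837.

$249,837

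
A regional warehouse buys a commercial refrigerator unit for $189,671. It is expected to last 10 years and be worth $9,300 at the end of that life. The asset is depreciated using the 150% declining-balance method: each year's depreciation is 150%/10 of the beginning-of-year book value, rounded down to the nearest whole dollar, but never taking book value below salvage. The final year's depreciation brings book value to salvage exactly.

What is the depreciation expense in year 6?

Depreciable base = $189,671 − $9,300 = $180,371.
Year 1: ⌊$189,671 × 150%/10⌋ = $28,450. Book value $161,221.
Year 2: ⌊$161,221 × 150%/10⌋ = $24,183. Book value $137,038.
Year 3: ⌊$137,038 × 150%/10⌋ = $20,555. Book value $116,483.
Year 4: ⌊$116,483 × 150%/10⌋ = $17,472. Book value $99,011.
Year 5: ⌊$99,011 × 150%/10⌋ = $14,851. Book value $84,160.
Year 6: ⌊$84,160 × 150%/10⌋ = $12,624. Book value $71,536.

$12,624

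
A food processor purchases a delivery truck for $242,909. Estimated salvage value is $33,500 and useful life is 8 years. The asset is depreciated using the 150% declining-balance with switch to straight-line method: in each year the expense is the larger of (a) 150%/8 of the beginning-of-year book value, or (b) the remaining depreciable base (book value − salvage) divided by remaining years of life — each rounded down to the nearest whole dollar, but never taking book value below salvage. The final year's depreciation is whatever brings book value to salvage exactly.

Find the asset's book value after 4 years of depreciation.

Depreciable base = $242,909 − $33,500 = $209,409.
Year 1: DB = ⌊$242,909 × 150%/8⌋ = $45,545; SL = ⌊$209,409/8⌋ = $26,176 → take DB $45,545. Book value $197,364.
Year 2: DB = ⌊$197,364 × 150%/8⌋ = $37,005; SL = ⌊$163,864/7⌋ = $23,409 → take DB $37,005. Book value $160,359.
Year 3: DB = ⌊$160,359 × 150%/8⌋ = $30,067; SL = ⌊$126,859/6⌋ = $21,143 → take DB $30,067. Book value $130,292.
Year 4: DB = ⌊$130,292 × 150%/8⌋ = $24,429; SL = ⌊$96,792/5⌋ = $19,358 → take DB $24,429. Book value $105,863.

$105,863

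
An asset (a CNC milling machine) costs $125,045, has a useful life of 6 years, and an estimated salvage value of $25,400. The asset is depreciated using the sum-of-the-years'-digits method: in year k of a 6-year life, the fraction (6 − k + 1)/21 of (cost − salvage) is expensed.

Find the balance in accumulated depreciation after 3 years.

$71,175

Depreciable base = $125,045 − $25,400 = $99,645.
Sum of the years' digits = 6+5+4+3+2+1 = 21.
Year 1: $99,645 × 6/21 = $28,470. Book value $96,575.
Year 2: $99,645 × 5/21 = $23,725. Book value $72,850.
Year 3: $99,645 × 4/21 = $18,980. Book value $53,870.
Accumulated through year 3 = $125,045 − $53,870 = $71,175.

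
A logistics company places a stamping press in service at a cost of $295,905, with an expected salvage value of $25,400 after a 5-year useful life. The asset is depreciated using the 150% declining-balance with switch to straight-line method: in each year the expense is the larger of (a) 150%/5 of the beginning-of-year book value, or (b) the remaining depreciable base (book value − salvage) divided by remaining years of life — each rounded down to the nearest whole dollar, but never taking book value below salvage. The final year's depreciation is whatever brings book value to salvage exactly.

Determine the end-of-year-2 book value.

Depreciable base = $295,905 − $25,400 = $270,505.
Year 1: DB = ⌊$295,905 × 150%/5⌋ = $88,771; SL = ⌊$270,505/5⌋ = $54,101 → take DB $88,771. Book value $207,134.
Year 2: DB = ⌊$207,134 × 150%/5⌋ = $62,140; SL = ⌊$181,734/4⌋ = $45,433 → take DB $62,140. Book value $144,994.

$144,994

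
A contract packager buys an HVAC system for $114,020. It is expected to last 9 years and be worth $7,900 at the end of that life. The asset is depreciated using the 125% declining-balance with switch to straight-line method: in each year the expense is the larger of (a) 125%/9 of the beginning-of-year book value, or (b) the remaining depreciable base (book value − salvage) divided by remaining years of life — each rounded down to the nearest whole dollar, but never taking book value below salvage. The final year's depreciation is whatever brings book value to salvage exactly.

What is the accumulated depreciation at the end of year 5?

Depreciable base = $114,020 − $7,900 = $106,120.
Year 1: DB = ⌊$114,020 × 125%/9⌋ = $15,836; SL = ⌊$106,120/9⌋ = $11,791 → take DB $15,836. Book value $98,184.
Year 2: DB = ⌊$98,184 × 125%/9⌋ = $13,636; SL = ⌊$90,284/8⌋ = $11,285 → take DB $13,636. Book value $84,548.
Year 3: DB = ⌊$84,548 × 125%/9⌋ = $11,742; SL = ⌊$76,648/7⌋ = $10,949 → take DB $11,742. Book value $72,806.
Year 4: DB = ⌊$72,806 × 125%/9⌋ = $10,111; SL = ⌊$64,906/6⌋ = $10,817 → take SL $10,817. Book value $61,989.
Year 5: DB = ⌊$61,989 × 125%/9⌋ = $8,609; SL = ⌊$54,089/5⌋ = $10,817 → take SL $10,817. Book value $51,172.
Accumulated through year 5 = $114,020 − $51,172 = $62,848.

$62,848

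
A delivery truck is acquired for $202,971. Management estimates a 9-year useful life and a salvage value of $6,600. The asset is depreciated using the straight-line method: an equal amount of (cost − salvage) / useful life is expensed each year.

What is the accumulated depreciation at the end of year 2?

$43,638

Depreciable base = $202,971 − $6,600 = $196,371.
Annual expense = $196,371 / 9 = $21,819.
End of year 1: book value $181,152.
End of year 2: book value $159,333.
Accumulated through year 2 = $202,971 − $159,333 = $43,638.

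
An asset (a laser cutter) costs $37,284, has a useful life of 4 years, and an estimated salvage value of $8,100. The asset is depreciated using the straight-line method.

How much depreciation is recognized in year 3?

Depreciable base = $37,284 − $8,100 = $29,184.
Annual expense = $29,184 / 4 = $7,296.

$7,296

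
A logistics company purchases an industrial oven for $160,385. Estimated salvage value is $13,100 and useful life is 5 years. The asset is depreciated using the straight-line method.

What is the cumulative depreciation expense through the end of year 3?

Depreciable base = $160,385 − $13,100 = $147,285.
Annual expense = $147,285 / 5 = $29,457.
End of year 1: book value $130,928.
End of year 2: book value $101,471.
End of year 3: book value $72,014.
Accumulated through year 3 = $160,385 − $72,014 = $88,371.

$88,371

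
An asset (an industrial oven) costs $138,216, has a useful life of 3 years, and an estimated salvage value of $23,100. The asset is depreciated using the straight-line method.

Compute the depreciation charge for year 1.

$38,372

Depreciable base = $138,216 − $23,100 = $115,116.
Annual expense = $115,116 / 3 = $38,372.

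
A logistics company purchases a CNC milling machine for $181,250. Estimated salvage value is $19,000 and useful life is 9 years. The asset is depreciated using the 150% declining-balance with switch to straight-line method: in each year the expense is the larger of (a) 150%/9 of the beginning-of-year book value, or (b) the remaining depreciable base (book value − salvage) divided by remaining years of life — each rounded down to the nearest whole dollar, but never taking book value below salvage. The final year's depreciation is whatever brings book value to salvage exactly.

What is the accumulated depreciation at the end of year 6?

Depreciable base = $181,250 − $19,000 = $162,250.
Year 1: DB = ⌊$181,250 × 150%/9⌋ = $30,208; SL = ⌊$162,250/9⌋ = $18,027 → take DB $30,208. Book value $151,042.
Year 2: DB = ⌊$151,042 × 150%/9⌋ = $25,173; SL = ⌊$132,042/8⌋ = $16,505 → take DB $25,173. Book value $125,869.
Year 3: DB = ⌊$125,869 × 150%/9⌋ = $20,978; SL = ⌊$106,869/7⌋ = $15,267 → take DB $20,978. Book value $104,891.
Year 4: DB = ⌊$104,891 × 150%/9⌋ = $17,481; SL = ⌊$85,891/6⌋ = $14,315 → take DB $17,481. Book value $87,410.
Year 5: DB = ⌊$87,410 × 150%/9⌋ = $14,568; SL = ⌊$68,410/5⌋ = $13,682 → take DB $14,568. Book value $72,842.
Year 6: DB = ⌊$72,842 × 150%/9⌋ = $12,140; SL = ⌊$53,842/4⌋ = $13,460 → take SL $13,460. Book value $59,382.
Accumulated through year 6 = $181,250 − $59,382 = $121,868.

$121,868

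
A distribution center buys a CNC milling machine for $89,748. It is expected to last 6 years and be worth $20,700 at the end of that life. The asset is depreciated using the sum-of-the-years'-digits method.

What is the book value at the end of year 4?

$30,564

Depreciable base = $89,748 − $20,700 = $69,048.
Sum of the years' digits = 6+5+4+3+2+1 = 21.
Year 1: $69,048 × 6/21 = $19,728. Book value $70,020.
Year 2: $69,048 × 5/21 = $16,440. Book value $53,580.
Year 3: $69,048 × 4/21 = $13,152. Book value $40,428.
Year 4: $69,048 × 3/21 = $9,864. Book value $30,564.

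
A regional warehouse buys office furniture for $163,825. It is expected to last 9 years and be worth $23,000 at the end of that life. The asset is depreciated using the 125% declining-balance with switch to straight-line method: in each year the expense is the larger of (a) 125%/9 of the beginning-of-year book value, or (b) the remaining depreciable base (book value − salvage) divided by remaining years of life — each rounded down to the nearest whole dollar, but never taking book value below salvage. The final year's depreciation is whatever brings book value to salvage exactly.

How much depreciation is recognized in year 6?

Depreciable base = $163,825 − $23,000 = $140,825.
Year 1: DB = ⌊$163,825 × 125%/9⌋ = $22,753; SL = ⌊$140,825/9⌋ = $15,647 → take DB $22,753. Book value $141,072.
Year 2: DB = ⌊$141,072 × 125%/9⌋ = $19,593; SL = ⌊$118,072/8⌋ = $14,759 → take DB $19,593. Book value $121,479.
Year 3: DB = ⌊$121,479 × 125%/9⌋ = $16,872; SL = ⌊$98,479/7⌋ = $14,068 → take DB $16,872. Book value $104,607.
Year 4: DB = ⌊$104,607 × 125%/9⌋ = $14,528; SL = ⌊$81,607/6⌋ = $13,601 → take DB $14,528. Book value $90,079.
Year 5: DB = ⌊$90,079 × 125%/9⌋ = $12,510; SL = ⌊$67,079/5⌋ = $13,415 → take SL $13,415. Book value $76,664.
Year 6: DB = ⌊$76,664 × 125%/9⌋ = $10,647; SL = ⌊$53,664/4⌋ = $13,416 → take SL $13,416. Book value $63,248.

$13,416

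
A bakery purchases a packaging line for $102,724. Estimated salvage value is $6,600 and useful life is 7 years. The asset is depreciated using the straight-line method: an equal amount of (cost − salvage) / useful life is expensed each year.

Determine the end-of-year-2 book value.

Depreciable base = $102,724 − $6,600 = $96,124.
Annual expense = $96,124 / 7 = $13,732.
End of year 1: book value $88,992.
End of year 2: book value $75,260.

$75,260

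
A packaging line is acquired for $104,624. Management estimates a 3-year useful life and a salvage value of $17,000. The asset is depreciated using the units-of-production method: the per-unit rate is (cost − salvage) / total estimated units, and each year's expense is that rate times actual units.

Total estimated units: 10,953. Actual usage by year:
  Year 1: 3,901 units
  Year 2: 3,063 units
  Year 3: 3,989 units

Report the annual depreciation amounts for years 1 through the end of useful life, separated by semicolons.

$31,208; $24,504; $31,912

Depreciable base = $104,624 − $17,000 = $87,624.
Rate = $87,624 / 10,953 units = $8 per unit.
Year 1: 3,901 × $8 = $31,208. Book value $73,416.
Year 2: 3,063 × $8 = $24,504. Book value $48,912.
Year 3: 3,989 × $8 = $31,912. Book value $17,000.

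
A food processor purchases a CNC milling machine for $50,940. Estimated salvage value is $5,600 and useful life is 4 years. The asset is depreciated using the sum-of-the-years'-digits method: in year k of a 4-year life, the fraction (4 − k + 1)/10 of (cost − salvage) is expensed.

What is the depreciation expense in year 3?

Depreciable base = $50,940 − $5,600 = $45,340.
Sum of the years' digits = 4+3+2+1 = 10.
Year 1: $45,340 × 4/10 = $18,136. Book value $32,804.
Year 2: $45,340 × 3/10 = $13,602. Book value $19,202.
Year 3: $45,340 × 2/10 = $9,068. Book value $10,134.

$9,068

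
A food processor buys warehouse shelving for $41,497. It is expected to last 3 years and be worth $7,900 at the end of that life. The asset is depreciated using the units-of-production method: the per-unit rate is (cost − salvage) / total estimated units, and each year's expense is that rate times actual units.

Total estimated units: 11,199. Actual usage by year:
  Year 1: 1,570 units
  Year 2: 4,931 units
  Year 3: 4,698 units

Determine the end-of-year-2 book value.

$21,994

Depreciable base = $41,497 − $7,900 = $33,597.
Rate = $33,597 / 11,199 units = $3 per unit.
Year 1: 1,570 × $3 = $4,710. Book value $36,787.
Year 2: 4,931 × $3 = $14,793. Book value $21,994.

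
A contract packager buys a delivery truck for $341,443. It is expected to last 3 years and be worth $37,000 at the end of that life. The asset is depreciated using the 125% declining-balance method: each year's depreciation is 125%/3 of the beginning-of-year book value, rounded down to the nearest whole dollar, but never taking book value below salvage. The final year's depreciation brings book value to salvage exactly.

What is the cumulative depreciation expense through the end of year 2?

$225,257

Depreciable base = $341,443 − $37,000 = $304,443.
Year 1: ⌊$341,443 × 125%/3⌋ = $142,267. Book value $199,176.
Year 2: ⌊$199,176 × 125%/3⌋ = $82,990. Book value $116,186.
Accumulated through year 2 = $341,443 − $116,186 = $225,257.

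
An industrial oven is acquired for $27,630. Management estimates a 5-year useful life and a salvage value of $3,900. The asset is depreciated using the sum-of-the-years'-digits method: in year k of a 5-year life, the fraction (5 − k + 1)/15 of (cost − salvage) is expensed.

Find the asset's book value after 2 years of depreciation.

$13,392

Depreciable base = $27,630 − $3,900 = $23,730.
Sum of the years' digits = 5+4+3+2+1 = 15.
Year 1: $23,730 × 5/15 = $7,910. Book value $19,720.
Year 2: $23,730 × 4/15 = $6,328. Book value $13,392.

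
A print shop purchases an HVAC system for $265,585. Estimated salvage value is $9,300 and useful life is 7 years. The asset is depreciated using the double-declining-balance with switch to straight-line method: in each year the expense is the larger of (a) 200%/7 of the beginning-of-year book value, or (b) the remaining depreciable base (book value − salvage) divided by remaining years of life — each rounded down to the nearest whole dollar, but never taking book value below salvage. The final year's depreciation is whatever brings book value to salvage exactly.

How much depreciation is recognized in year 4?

Depreciable base = $265,585 − $9,300 = $256,285.
Year 1: DB = ⌊$265,585 × 200%/7⌋ = $75,881; SL = ⌊$256,285/7⌋ = $36,612 → take DB $75,881. Book value $189,704.
Year 2: DB = ⌊$189,704 × 200%/7⌋ = $54,201; SL = ⌊$180,404/6⌋ = $30,067 → take DB $54,201. Book value $135,503.
Year 3: DB = ⌊$135,503 × 200%/7⌋ = $38,715; SL = ⌊$126,203/5⌋ = $25,240 → take DB $38,715. Book value $96,788.
Year 4: DB = ⌊$96,788 × 200%/7⌋ = $27,653; SL = ⌊$87,488/4⌋ = $21,872 → take DB $27,653. Book value $69,135.

$27,653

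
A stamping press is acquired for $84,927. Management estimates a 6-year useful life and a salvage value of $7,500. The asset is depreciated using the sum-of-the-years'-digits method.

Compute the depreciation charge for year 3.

Depreciable base = $84,927 − $7,500 = $77,427.
Sum of the years' digits = 6+5+4+3+2+1 = 21.
Year 1: $77,427 × 6/21 = $22,122. Book value $62,805.
Year 2: $77,427 × 5/21 = $18,435. Book value $44,370.
Year 3: $77,427 × 4/21 = $14,748. Book value $29,622.

$14,748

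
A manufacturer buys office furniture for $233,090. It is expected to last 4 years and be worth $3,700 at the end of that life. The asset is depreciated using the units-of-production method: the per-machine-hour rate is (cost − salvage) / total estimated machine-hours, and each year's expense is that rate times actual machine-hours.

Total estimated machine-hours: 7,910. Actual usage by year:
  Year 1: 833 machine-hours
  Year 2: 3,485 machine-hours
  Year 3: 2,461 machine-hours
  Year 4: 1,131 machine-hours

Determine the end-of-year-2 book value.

Depreciable base = $233,090 − $3,700 = $229,390.
Rate = $229,390 / 7,910 machine-hours = $29 per machine-hour.
Year 1: 833 × $29 = $24,157. Book value $208,933.
Year 2: 3,485 × $29 = $101,065. Book value $107,868.

$107,868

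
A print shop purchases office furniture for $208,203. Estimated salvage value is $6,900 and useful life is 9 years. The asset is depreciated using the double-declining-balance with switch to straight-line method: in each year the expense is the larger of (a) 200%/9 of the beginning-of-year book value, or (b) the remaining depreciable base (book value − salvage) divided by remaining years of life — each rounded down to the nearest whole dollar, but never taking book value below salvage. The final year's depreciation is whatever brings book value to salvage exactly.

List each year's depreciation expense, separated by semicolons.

Depreciable base = $208,203 − $6,900 = $201,303.
Year 1: DB = ⌊$208,203 × 200%/9⌋ = $46,267; SL = ⌊$201,303/9⌋ = $22,367 → take DB $46,267. Book value $161,936.
Year 2: DB = ⌊$161,936 × 200%/9⌋ = $35,985; SL = ⌊$155,036/8⌋ = $19,379 → take DB $35,985. Book value $125,951.
Year 3: DB = ⌊$125,951 × 200%/9⌋ = $27,989; SL = ⌊$119,051/7⌋ = $17,007 → take DB $27,989. Book value $97,962.
Year 4: DB = ⌊$97,962 × 200%/9⌋ = $21,769; SL = ⌊$91,062/6⌋ = $15,177 → take DB $21,769. Book value $76,193.
Year 5: DB = ⌊$76,193 × 200%/9⌋ = $16,931; SL = ⌊$69,293/5⌋ = $13,858 → take DB $16,931. Book value $59,262.
Year 6: DB = ⌊$59,262 × 200%/9⌋ = $13,169; SL = ⌊$52,362/4⌋ = $13,090 → take DB $13,169. Book value $46,093.
Year 7: DB = ⌊$46,093 × 200%/9⌋ = $10,242; SL = ⌊$39,193/3⌋ = $13,064 → take SL $13,064. Book value $33,029.
Year 8: DB = ⌊$33,029 × 200%/9⌋ = $7,339; SL = ⌊$26,129/2⌋ = $13,064 → take SL $13,064. Book value $19,965.
Year 9 (final): $19,965 − $6,900 = $13,065. Book value $6,900.

$46,267; $35,985; $27,989; $21,769; $16,931; $13,169; $13,064; $13,064; $13,065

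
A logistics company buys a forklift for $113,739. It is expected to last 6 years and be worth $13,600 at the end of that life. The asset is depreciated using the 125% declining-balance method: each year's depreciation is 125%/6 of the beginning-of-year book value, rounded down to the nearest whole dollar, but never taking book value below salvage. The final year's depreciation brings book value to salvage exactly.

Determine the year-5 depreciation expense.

$9,307

Depreciable base = $113,739 − $13,600 = $100,139.
Year 1: ⌊$113,739 × 125%/6⌋ = $23,695. Book value $90,044.
Year 2: ⌊$90,044 × 125%/6⌋ = $18,759. Book value $71,285.
Year 3: ⌊$71,285 × 125%/6⌋ = $14,851. Book value $56,434.
Year 4: ⌊$56,434 × 125%/6⌋ = $11,757. Book value $44,677.
Year 5: ⌊$44,677 × 125%/6⌋ = $9,307. Book value $35,370.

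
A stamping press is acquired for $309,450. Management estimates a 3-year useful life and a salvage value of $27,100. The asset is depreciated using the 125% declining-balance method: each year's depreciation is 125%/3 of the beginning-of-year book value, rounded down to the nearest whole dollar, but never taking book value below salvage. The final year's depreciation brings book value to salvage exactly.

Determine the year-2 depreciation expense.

Depreciable base = $309,450 − $27,100 = $282,350.
Year 1: ⌊$309,450 × 125%/3⌋ = $128,937. Book value $180,513.
Year 2: ⌊$180,513 × 125%/3⌋ = $75,213. Book value $105,300.

$75,213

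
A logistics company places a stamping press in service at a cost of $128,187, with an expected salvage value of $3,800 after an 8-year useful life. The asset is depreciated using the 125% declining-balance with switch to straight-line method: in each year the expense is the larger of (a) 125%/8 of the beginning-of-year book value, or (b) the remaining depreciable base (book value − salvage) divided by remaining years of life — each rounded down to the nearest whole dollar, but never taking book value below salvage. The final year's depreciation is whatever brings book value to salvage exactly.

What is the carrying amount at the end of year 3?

$76,683

Depreciable base = $128,187 − $3,800 = $124,387.
Year 1: DB = ⌊$128,187 × 125%/8⌋ = $20,029; SL = ⌊$124,387/8⌋ = $15,548 → take DB $20,029. Book value $108,158.
Year 2: DB = ⌊$108,158 × 125%/8⌋ = $16,899; SL = ⌊$104,358/7⌋ = $14,908 → take DB $16,899. Book value $91,259.
Year 3: DB = ⌊$91,259 × 125%/8⌋ = $14,259; SL = ⌊$87,459/6⌋ = $14,576 → take SL $14,576. Book value $76,683.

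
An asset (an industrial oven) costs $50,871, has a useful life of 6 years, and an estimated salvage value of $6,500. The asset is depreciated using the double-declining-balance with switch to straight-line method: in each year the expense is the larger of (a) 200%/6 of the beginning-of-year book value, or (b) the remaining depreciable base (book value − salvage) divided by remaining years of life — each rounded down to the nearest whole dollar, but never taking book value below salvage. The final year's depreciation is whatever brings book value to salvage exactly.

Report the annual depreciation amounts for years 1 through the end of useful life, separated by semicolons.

$16,957; $11,304; $7,536; $5,024; $3,350; $200

Depreciable base = $50,871 − $6,500 = $44,371.
Year 1: DB = ⌊$50,871 × 200%/6⌋ = $16,957; SL = ⌊$44,371/6⌋ = $7,395 → take DB $16,957. Book value $33,914.
Year 2: DB = ⌊$33,914 × 200%/6⌋ = $11,304; SL = ⌊$27,414/5⌋ = $5,482 → take DB $11,304. Book value $22,610.
Year 3: DB = ⌊$22,610 × 200%/6⌋ = $7,536; SL = ⌊$16,110/4⌋ = $4,027 → take DB $7,536. Book value $15,074.
Year 4: DB = ⌊$15,074 × 200%/6⌋ = $5,024; SL = ⌊$8,574/3⌋ = $2,858 → take DB $5,024. Book value $10,050.
Year 5: DB = ⌊$10,050 × 200%/6⌋ = $3,350; SL = ⌊$3,550/2⌋ = $1,775 → take DB $3,350. Book value $6,700.
Year 6 (final): $6,700 − $6,500 = $200. Book value $6,500.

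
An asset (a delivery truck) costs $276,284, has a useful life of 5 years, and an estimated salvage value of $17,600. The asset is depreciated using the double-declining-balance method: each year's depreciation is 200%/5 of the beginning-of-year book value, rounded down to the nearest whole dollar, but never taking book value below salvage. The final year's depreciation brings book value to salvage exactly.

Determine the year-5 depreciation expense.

Depreciable base = $276,284 − $17,600 = $258,684.
Year 1: ⌊$276,284 × 200%/5⌋ = $110,513. Book value $165,771.
Year 2: ⌊$165,771 × 200%/5⌋ = $66,308. Book value $99,463.
Year 3: ⌊$99,463 × 200%/5⌋ = $39,785. Book value $59,678.
Year 4: ⌊$59,678 × 200%/5⌋ = $23,871. Book value $35,807.
Year 5 (final): $35,807 − $17,600 = $18,207. Book value $17,600.

$18,207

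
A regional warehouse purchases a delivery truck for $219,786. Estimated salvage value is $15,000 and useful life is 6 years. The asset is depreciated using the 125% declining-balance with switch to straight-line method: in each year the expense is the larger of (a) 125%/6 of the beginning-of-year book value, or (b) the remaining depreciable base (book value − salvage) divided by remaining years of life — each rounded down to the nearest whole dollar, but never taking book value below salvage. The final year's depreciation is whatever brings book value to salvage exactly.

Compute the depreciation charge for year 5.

Depreciable base = $219,786 − $15,000 = $204,786.
Year 1: DB = ⌊$219,786 × 125%/6⌋ = $45,788; SL = ⌊$204,786/6⌋ = $34,131 → take DB $45,788. Book value $173,998.
Year 2: DB = ⌊$173,998 × 125%/6⌋ = $36,249; SL = ⌊$158,998/5⌋ = $31,799 → take DB $36,249. Book value $137,749.
Year 3: DB = ⌊$137,749 × 125%/6⌋ = $28,697; SL = ⌊$122,749/4⌋ = $30,687 → take SL $30,687. Book value $107,062.
Year 4: DB = ⌊$107,062 × 125%/6⌋ = $22,304; SL = ⌊$92,062/3⌋ = $30,687 → take SL $30,687. Book value $76,375.
Year 5: DB = ⌊$76,375 × 125%/6⌋ = $15,911; SL = ⌊$61,375/2⌋ = $30,687 → take SL $30,687. Book value $45,688.

$30,687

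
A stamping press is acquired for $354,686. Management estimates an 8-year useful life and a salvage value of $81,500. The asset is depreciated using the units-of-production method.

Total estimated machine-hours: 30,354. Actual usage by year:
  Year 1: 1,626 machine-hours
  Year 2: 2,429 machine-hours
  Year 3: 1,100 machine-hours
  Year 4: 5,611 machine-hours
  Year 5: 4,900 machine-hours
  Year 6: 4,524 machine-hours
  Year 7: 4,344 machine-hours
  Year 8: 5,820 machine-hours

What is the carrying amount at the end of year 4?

$257,792

Depreciable base = $354,686 − $81,500 = $273,186.
Rate = $273,186 / 30,354 machine-hours = $9 per machine-hour.
Year 1: 1,626 × $9 = $14,634. Book value $340,052.
Year 2: 2,429 × $9 = $21,861. Book value $318,191.
Year 3: 1,100 × $9 = $9,900. Book value $308,291.
Year 4: 5,611 × $9 = $50,499. Book value $257,792.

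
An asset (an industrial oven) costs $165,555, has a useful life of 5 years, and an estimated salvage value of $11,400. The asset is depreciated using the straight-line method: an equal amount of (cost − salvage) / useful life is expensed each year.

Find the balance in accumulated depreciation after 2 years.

Depreciable base = $165,555 − $11,400 = $154,155.
Annual expense = $154,155 / 5 = $30,831.
End of year 1: book value $134,724.
End of year 2: book value $103,893.
Accumulated through year 2 = $165,555 − $103,893 = $61,662.

$61,662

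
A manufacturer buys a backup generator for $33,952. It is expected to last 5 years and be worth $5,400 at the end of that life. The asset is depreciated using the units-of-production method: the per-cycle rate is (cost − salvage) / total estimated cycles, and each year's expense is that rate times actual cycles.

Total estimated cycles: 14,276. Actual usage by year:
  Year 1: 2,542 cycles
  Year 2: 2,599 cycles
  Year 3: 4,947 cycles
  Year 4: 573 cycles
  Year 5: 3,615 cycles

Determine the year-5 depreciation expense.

Depreciable base = $33,952 − $5,400 = $28,552.
Rate = $28,552 / 14,276 cycles = $2 per cycle.
Year 1: 2,542 × $2 = $5,084. Book value $28,868.
Year 2: 2,599 × $2 = $5,198. Book value $23,670.
Year 3: 4,947 × $2 = $9,894. Book value $13,776.
Year 4: 573 × $2 = $1,146. Book value $12,630.
Year 5: 3,615 × $2 = $7,230. Book value $5,400.

$7,230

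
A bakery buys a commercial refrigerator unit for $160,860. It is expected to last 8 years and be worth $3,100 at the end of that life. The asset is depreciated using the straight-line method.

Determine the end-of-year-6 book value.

Depreciable base = $160,860 − $3,100 = $157,760.
Annual expense = $157,760 / 8 = $19,720.
End of year 1: book value $141,140.
End of year 2: book value $121,420.
End of year 3: book value $101,700.
End of year 4: book value $81,980.
End of year 5: book value $62,260.
End of year 6: book value $42,540.

$42,540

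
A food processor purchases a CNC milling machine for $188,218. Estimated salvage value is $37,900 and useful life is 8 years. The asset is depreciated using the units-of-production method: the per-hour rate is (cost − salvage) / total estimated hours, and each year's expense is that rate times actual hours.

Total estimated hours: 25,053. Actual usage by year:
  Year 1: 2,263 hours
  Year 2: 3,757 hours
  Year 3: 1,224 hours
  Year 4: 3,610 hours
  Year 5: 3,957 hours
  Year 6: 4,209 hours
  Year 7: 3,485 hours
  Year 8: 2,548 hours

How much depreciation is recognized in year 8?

$15,288

Depreciable base = $188,218 − $37,900 = $150,318.
Rate = $150,318 / 25,053 hours = $6 per hour.
Year 1: 2,263 × $6 = $13,578. Book value $174,640.
Year 2: 3,757 × $6 = $22,542. Book value $152,098.
Year 3: 1,224 × $6 = $7,344. Book value $144,754.
Year 4: 3,610 × $6 = $21,660. Book value $123,094.
Year 5: 3,957 × $6 = $23,742. Book value $99,352.
Year 6: 4,209 × $6 = $25,254. Book value $74,098.
Year 7: 3,485 × $6 = $20,910. Book value $53,188.
Year 8: 2,548 × $6 = $15,288. Book value $37,900.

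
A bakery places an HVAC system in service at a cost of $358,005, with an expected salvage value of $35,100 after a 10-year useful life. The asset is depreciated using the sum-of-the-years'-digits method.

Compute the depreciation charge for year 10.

$5,871

Depreciable base = $358,005 − $35,100 = $322,905.
Sum of the years' digits = 10+9+8+7+6+5+4+3+2+1 = 55.
Year 1: $322,905 × 10/55 = $58,710. Book value $299,295.
Year 2: $322,905 × 9/55 = $52,839. Book value $246,456.
Year 3: $322,905 × 8/55 = $46,968. Book value $199,488.
Year 4: $322,905 × 7/55 = $41,097. Book value $158,391.
Year 5: $322,905 × 6/55 = $35,226. Book value $123,165.
Year 6: $322,905 × 5/55 = $29,355. Book value $93,810.
Year 7: $322,905 × 4/55 = $23,484. Book value $70,326.
Year 8: $322,905 × 3/55 = $17,613. Book value $52,713.
Year 9: $322,905 × 2/55 = $11,742. Book value $40,971.
Year 10: $322,905 × 1/55 = $5,871. Book value $35,100.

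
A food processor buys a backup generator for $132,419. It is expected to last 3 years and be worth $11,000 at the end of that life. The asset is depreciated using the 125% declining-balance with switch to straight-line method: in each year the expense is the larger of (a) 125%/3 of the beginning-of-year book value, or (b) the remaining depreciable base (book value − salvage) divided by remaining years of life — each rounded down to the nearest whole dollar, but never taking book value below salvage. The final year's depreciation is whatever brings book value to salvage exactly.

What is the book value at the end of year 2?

$44,123

Depreciable base = $132,419 − $11,000 = $121,419.
Year 1: DB = ⌊$132,419 × 125%/3⌋ = $55,174; SL = ⌊$121,419/3⌋ = $40,473 → take DB $55,174. Book value $77,245.
Year 2: DB = ⌊$77,245 × 125%/3⌋ = $32,185; SL = ⌊$66,245/2⌋ = $33,122 → take SL $33,122. Book value $44,123.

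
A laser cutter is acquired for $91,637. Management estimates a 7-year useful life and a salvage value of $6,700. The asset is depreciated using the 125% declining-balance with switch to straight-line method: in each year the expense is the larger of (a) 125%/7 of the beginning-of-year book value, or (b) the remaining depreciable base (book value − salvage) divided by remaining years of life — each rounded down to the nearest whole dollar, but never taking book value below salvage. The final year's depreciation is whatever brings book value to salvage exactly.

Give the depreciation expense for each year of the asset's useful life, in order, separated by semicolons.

Depreciable base = $91,637 − $6,700 = $84,937.
Year 1: DB = ⌊$91,637 × 125%/7⌋ = $16,363; SL = ⌊$84,937/7⌋ = $12,133 → take DB $16,363. Book value $75,274.
Year 2: DB = ⌊$75,274 × 125%/7⌋ = $13,441; SL = ⌊$68,574/6⌋ = $11,429 → take DB $13,441. Book value $61,833.
Year 3: DB = ⌊$61,833 × 125%/7⌋ = $11,041; SL = ⌊$55,133/5⌋ = $11,026 → take DB $11,041. Book value $50,792.
Year 4: DB = ⌊$50,792 × 125%/7⌋ = $9,070; SL = ⌊$44,092/4⌋ = $11,023 → take SL $11,023. Book value $39,769.
Year 5: DB = ⌊$39,769 × 125%/7⌋ = $7,101; SL = ⌊$33,069/3⌋ = $11,023 → take SL $11,023. Book value $28,746.
Year 6: DB = ⌊$28,746 × 125%/7⌋ = $5,133; SL = ⌊$22,046/2⌋ = $11,023 → take SL $11,023. Book value $17,723.
Year 7 (final): $17,723 − $6,700 = $11,023. Book value $6,700.

$16,363; $13,441; $11,041; $11,023; $11,023; $11,023; $11,023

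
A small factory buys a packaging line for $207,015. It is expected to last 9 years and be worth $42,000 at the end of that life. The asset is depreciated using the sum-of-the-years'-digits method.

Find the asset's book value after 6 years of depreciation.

$64,002

Depreciable base = $207,015 − $42,000 = $165,015.
Sum of the years' digits = 9+8+7+6+5+4+3+2+1 = 45.
Year 1: $165,015 × 9/45 = $33,003. Book value $174,012.
Year 2: $165,015 × 8/45 = $29,336. Book value $144,676.
Year 3: $165,015 × 7/45 = $25,669. Book value $119,007.
Year 4: $165,015 × 6/45 = $22,002. Book value $97,005.
Year 5: $165,015 × 5/45 = $18,335. Book value $78,670.
Year 6: $165,015 × 4/45 = $14,668. Book value $64,002.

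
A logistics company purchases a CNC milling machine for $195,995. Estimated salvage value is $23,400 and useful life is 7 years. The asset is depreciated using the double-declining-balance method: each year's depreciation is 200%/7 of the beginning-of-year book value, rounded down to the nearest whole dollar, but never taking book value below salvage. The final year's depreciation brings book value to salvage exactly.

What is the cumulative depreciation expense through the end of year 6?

Depreciable base = $195,995 − $23,400 = $172,595.
Year 1: ⌊$195,995 × 200%/7⌋ = $55,998. Book value $139,997.
Year 2: ⌊$139,997 × 200%/7⌋ = $39,999. Book value $99,998.
Year 3: ⌊$99,998 × 200%/7⌋ = $28,570. Book value $71,428.
Year 4: ⌊$71,428 × 200%/7⌋ = $20,408. Book value $51,020.
Year 5: ⌊$51,020 × 200%/7⌋ = $14,577. Book value $36,443.
Year 6: ⌊$36,443 × 200%/7⌋ = $10,412. Book value $26,031.
Accumulated through year 6 = $195,995 − $26,031 = $169,964.

$169,964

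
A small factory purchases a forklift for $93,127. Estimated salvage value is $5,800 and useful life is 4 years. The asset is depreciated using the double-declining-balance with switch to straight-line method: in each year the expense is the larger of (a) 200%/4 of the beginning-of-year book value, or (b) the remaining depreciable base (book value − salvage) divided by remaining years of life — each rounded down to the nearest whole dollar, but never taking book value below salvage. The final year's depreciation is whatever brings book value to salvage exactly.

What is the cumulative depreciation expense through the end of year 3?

$81,486

Depreciable base = $93,127 − $5,800 = $87,327.
Year 1: DB = ⌊$93,127 × 200%/4⌋ = $46,563; SL = ⌊$87,327/4⌋ = $21,831 → take DB $46,563. Book value $46,564.
Year 2: DB = ⌊$46,564 × 200%/4⌋ = $23,282; SL = ⌊$40,764/3⌋ = $13,588 → take DB $23,282. Book value $23,282.
Year 3: DB = ⌊$23,282 × 200%/4⌋ = $11,641; SL = ⌊$17,482/2⌋ = $8,741 → take DB $11,641. Book value $11,641.
Accumulated through year 3 = $93,127 − $11,641 = $81,486.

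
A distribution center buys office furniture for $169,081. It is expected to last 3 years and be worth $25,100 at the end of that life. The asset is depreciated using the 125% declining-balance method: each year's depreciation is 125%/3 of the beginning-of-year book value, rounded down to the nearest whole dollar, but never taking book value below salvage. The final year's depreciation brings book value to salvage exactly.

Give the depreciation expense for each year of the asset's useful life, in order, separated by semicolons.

Depreciable base = $169,081 − $25,100 = $143,981.
Year 1: ⌊$169,081 × 125%/3⌋ = $70,450. Book value $98,631.
Year 2: ⌊$98,631 × 125%/3⌋ = $41,096. Book value $57,535.
Year 3 (final): $57,535 − $25,100 = $32,435. Book value $25,100.

$70,450; $41,096; $32,435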